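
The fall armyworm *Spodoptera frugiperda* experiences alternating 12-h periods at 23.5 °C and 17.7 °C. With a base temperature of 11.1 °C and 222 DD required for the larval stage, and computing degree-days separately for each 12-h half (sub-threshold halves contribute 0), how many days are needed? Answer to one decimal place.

23.4 days

Day half: max(0, 23.5 − 11.1) × 0.5 = 12.4 × 0.5 = 6.20 DD.
Night half: max(0, 17.7 − 11.1) × 0.5 = 6.6 × 0.5 = 3.30 DD.
Per 24 h: 9.50 DD/day.
Duration = 222 / 9.50 = 23.368 ≈ 23.4 days.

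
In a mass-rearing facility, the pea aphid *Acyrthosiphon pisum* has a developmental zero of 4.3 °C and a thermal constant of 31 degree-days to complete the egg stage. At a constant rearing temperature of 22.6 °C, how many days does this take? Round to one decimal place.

Daily accumulation = 22.6 − 4.3 = 18.3 DD/day.
Duration = 31 / 18.3 = 1.694 ≈ 1.7 days.

1.7 days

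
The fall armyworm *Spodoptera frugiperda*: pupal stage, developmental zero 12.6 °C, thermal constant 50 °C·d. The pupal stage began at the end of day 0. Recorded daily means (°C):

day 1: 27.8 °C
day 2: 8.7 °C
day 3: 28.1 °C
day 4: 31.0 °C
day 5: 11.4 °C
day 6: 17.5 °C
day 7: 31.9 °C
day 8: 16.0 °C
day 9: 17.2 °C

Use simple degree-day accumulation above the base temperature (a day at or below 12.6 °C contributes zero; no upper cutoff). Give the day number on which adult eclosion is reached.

Daily DD above 12.6 °C: 15.2, 0.0, 15.5, 18.4, 0.0, 4.9, 19.3, 3.4, 4.6.
Cumulative: 15.2, 15.2, 30.7, 49.1, 49.1, 54.0, 73.3, 76.7, 81.3.
The total first reaches 50 DD on day 6.

day 6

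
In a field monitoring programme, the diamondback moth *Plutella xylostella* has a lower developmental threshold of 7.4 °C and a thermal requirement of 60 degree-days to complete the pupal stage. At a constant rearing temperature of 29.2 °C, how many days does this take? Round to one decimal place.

2.8 days

Daily accumulation = 29.2 − 7.4 = 21.8 DD/day.
Duration = 60 / 21.8 = 2.752 ≈ 2.8 days.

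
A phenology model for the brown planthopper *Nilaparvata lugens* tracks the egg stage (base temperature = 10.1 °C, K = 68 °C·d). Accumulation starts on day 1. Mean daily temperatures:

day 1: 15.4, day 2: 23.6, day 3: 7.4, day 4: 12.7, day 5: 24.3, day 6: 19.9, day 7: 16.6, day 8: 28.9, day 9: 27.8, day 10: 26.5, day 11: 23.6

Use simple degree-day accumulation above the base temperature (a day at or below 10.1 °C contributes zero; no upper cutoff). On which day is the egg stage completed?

Daily DD above 10.1 °C: 5.3, 13.5, 0.0, 2.6, 14.2, 9.8, 6.5, 18.8, 17.7, 16.4, 13.5.
Cumulative: 5.3, 18.8, 18.8, 21.4, 35.6, 45.4, 51.9, 70.7, 88.4, 104.8, 118.3.
The total first reaches 68 DD on day 8.

day 8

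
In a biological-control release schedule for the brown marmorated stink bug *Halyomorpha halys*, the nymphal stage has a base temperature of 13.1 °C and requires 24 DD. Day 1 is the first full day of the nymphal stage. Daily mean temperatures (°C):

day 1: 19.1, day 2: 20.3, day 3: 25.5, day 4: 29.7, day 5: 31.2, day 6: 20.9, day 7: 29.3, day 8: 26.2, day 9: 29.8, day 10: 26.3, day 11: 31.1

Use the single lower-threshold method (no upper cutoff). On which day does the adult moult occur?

Daily DD above 13.1 °C: 6.0, 7.2, 12.4, 16.6, 18.1, 7.8, 16.2, 13.1, 16.7, 13.2, 18.0.
Cumulative: 6.0, 13.2, 25.6, 42.2, 60.3, 68.1, 84.3, 97.4, 114.1, 127.3, 145.3.
The total first reaches 24 DD on day 3.

day 3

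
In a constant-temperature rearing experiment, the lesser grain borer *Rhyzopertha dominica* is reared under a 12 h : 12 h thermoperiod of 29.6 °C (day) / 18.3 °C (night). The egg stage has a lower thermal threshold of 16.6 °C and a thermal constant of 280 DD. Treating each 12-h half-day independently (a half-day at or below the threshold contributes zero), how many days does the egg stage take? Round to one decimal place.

38.1 days

Day half: max(0, 29.6 − 16.6) × 0.5 = 13.0 × 0.5 = 6.50 DD.
Night half: max(0, 18.3 − 16.6) × 0.5 = 1.7 × 0.5 = 0.85 DD.
Per 24 h: 7.35 DD/day.
Duration = 280 / 7.35 = 38.095 ≈ 38.1 days.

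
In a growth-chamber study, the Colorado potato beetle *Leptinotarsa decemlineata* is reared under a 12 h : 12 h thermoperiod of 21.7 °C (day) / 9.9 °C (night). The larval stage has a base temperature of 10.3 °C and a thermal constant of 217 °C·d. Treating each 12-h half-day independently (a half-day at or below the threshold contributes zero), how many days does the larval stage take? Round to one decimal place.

Day half: max(0, 21.7 − 10.3) × 0.5 = 11.4 × 0.5 = 5.70 DD.
Night half: max(0, 9.9 − 10.3) × 0.5 = 0.0 × 0.5 = 0.00 DD.
Per 24 h: 5.70 DD/day.
Duration = 217 / 5.70 = 38.070 ≈ 38.1 days.

38.1 days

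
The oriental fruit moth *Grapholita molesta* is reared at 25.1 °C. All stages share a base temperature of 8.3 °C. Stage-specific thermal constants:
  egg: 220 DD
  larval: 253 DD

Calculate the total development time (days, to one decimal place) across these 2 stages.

28.2 days

Daily accumulation at 25.1 °C = 25.1 − 8.3 = 16.8 DD/day.
Total K = 220 + 253 = 473 DD.
Total duration = 473 / 16.8 = 28.155 ≈ 28.2 days.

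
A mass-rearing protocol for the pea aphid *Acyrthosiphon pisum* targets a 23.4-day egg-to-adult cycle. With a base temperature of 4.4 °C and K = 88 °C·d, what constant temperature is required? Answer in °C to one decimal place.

8.2 °C

Required daily accumulation = 88 / 23.4 = 3.761 DD/day.
T = T_base + 3.761 = 4.4 + 3.761 = 8.161 ≈ 8.2 °C.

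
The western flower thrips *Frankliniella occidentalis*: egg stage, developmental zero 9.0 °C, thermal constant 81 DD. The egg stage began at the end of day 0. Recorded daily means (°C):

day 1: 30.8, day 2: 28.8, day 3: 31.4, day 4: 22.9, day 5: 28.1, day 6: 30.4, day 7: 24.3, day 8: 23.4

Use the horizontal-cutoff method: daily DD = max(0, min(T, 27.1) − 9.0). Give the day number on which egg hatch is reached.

day 5

Daily DD above 9.0 °C (capped at 18.1): 18.1, 18.1, 18.1, 13.9, 18.1, 18.1, 15.3, 14.4.
Cumulative: 18.1, 36.2, 54.3, 68.2, 86.3, 104.4, 119.7, 134.1.
The total first reaches 81 DD on day 5.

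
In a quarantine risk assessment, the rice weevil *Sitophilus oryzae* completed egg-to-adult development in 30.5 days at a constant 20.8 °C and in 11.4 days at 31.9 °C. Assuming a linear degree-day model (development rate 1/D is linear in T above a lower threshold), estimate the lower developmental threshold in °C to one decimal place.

14.2 °C

Linear rate model ⇒ the product D·(T − T_b) is constant across temperatures.
30.5·(20.8 − T_b) = 11.4·(31.9 − T_b)
T_b = (30.5·20.8 − 11.4·31.9) / (30.5 − 11.4) = 270.74 / 19.1 = 14.175 °C ≈ 14.2 °C.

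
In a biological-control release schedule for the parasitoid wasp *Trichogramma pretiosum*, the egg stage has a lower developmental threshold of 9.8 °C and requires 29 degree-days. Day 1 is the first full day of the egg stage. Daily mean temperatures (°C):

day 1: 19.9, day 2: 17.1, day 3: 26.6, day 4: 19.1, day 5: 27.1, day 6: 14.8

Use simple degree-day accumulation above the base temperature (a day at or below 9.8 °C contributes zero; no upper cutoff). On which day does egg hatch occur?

day 3

Daily DD above 9.8 °C: 10.1, 7.3, 16.8, 9.3, 17.3, 5.0.
Cumulative: 10.1, 17.4, 34.2, 43.5, 60.8, 65.8.
The total first reaches 29 DD on day 3.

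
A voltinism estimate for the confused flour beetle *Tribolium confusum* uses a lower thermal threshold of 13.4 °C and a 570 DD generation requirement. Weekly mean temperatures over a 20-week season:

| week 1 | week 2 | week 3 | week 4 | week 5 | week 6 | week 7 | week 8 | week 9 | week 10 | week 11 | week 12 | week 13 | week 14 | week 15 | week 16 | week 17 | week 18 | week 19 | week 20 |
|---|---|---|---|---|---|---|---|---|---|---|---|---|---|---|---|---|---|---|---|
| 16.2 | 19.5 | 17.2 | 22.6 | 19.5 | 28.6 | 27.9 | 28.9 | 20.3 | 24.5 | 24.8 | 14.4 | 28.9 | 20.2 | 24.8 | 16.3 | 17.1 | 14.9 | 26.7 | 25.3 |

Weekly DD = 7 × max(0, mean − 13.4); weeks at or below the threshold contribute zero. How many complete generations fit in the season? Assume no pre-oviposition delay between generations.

Weekly DD (7 × max(0, T̄ − 13.4)): 19.6, 42.7, 26.6, 64.4, 42.7, 106.4, 101.5, 108.5, 48.3, 77.7, 79.8, 7.0, 108.5, 47.6, 79.8, 20.3, 25.9, 10.5, 93.1, 83.3.
Season total = 1194.2 DD.
Complete generations = ⌊1194.2 / 570⌋ = 2.

2 generations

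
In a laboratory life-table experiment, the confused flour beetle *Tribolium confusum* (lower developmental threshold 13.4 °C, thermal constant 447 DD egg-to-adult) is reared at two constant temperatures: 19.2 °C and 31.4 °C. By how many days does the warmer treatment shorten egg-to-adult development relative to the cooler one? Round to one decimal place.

52.2 days

At 19.2 °C: 447 / (19.2 − 13.4) = 447 / 5.8 = 77.069 d.
At 31.4 °C: 447 / (31.4 − 13.4) = 447 / 18.0 = 24.833 d.
Difference = |77.069 − 24.833| = 52.236 ≈ 52.2 days.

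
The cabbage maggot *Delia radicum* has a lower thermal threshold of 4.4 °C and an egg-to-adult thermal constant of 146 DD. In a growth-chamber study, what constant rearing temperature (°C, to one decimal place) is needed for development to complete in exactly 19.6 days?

11.8 °C

Required daily accumulation = 146 / 19.6 = 7.449 DD/day.
T = T_base + 7.449 = 4.4 + 7.449 = 11.849 ≈ 11.8 °C.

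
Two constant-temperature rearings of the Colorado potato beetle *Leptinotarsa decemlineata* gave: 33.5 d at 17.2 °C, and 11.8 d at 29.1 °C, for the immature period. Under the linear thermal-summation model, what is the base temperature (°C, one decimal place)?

10.7 °C

Under the model K = D·(T − T_b), so D₁·(T₁ − T_b) = D₂·(T₂ − T_b).
33.5·(17.2 − T_b) = 11.8·(29.1 − T_b)
T_b = (33.5·17.2 − 11.8·29.1) / (33.5 − 11.8) = 232.82 / 21.7 = 10.729 °C ≈ 10.7 °C.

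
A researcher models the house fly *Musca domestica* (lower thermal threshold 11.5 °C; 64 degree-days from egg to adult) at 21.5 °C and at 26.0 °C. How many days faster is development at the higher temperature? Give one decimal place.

2.0 days

At 21.5 °C: 64 / (21.5 − 11.5) = 64 / 10.0 = 6.400 d.
At 26.0 °C: 64 / (26.0 − 11.5) = 64 / 14.5 = 4.414 d.
Difference = |6.400 − 4.414| = 1.986 ≈ 2.0 days.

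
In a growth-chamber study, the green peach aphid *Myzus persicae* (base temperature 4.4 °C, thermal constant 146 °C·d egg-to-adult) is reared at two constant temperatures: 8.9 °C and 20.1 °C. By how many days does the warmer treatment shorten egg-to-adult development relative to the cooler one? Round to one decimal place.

At 8.9 °C: 146 / (8.9 − 4.4) = 146 / 4.5 = 32.444 d.
At 20.1 °C: 146 / (20.1 − 4.4) = 146 / 15.7 = 9.299 d.
Difference = |32.444 − 9.299| = 23.145 ≈ 23.1 days.

23.1 days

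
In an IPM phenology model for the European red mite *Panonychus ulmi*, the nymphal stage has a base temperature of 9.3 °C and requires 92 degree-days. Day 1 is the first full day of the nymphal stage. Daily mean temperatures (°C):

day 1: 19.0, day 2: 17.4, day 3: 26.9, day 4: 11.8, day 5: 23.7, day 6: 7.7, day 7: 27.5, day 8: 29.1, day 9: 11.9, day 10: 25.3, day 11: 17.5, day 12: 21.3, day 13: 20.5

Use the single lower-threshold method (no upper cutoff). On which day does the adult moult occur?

Daily DD above 9.3 °C: 9.7, 8.1, 17.6, 2.5, 14.4, 0.0, 18.2, 19.8, 2.6, 16.0, 8.2, 12.0, 11.2.
Cumulative: 9.7, 17.8, 35.4, 37.9, 52.3, 52.3, 70.5, 90.3, 92.9, 108.9, 117.1, 129.1, 140.3.
The total first reaches 92 DD on day 9.

day 9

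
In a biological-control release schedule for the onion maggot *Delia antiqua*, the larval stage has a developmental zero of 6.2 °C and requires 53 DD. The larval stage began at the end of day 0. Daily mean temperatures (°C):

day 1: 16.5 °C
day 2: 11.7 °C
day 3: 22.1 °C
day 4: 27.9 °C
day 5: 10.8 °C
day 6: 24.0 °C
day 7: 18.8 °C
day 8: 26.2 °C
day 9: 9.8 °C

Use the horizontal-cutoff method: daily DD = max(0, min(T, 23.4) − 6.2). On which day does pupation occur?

Daily DD above 6.2 °C (capped at 17.2): 10.3, 5.5, 15.9, 17.2, 4.6, 17.2, 12.6, 17.2, 3.6.
Cumulative: 10.3, 15.8, 31.7, 48.9, 53.5, 70.7, 83.3, 100.5, 104.1.
The total first reaches 53 DD on day 5.

day 5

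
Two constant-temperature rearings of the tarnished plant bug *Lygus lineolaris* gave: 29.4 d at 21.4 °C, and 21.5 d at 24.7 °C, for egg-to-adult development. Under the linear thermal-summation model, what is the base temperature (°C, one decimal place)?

Linear rate model ⇒ the product D·(T − T_b) is constant across temperatures.
29.4·(21.4 − T_b) = 21.5·(24.7 − T_b)
T_b = (29.4·21.4 − 21.5·24.7) / (29.4 − 21.5) = 98.11 / 7.9 = 12.419 °C ≈ 12.4 °C.

12.4 °C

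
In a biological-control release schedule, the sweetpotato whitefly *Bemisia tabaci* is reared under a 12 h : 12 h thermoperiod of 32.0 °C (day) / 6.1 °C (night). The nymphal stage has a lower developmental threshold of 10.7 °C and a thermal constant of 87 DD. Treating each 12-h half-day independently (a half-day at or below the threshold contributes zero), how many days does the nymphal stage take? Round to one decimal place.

8.2 days

Day half: max(0, 32.0 − 10.7) × 0.5 = 21.3 × 0.5 = 10.65 DD.
Night half: max(0, 6.1 − 10.7) × 0.5 = 0.0 × 0.5 = 0.00 DD.
Per 24 h: 10.65 DD/day.
Duration = 87 / 10.65 = 8.169 ≈ 8.2 days.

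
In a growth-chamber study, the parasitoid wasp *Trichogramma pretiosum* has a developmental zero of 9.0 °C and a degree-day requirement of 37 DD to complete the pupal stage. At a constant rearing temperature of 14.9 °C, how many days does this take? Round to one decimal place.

Daily accumulation = 14.9 − 9.0 = 5.9 DD/day.
Duration = 37 / 5.9 = 6.271 ≈ 6.3 days.

6.3 days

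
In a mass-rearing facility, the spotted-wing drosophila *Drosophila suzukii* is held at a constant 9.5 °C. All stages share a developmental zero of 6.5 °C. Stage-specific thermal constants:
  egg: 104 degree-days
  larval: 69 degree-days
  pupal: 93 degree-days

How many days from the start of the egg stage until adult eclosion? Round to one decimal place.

Daily accumulation at 9.5 °C = 9.5 − 6.5 = 3.0 DD/day.
Total K = 104 + 69 + 93 = 266 DD.
Total duration = 266 / 3.0 = 88.667 ≈ 88.7 days.

88.7 days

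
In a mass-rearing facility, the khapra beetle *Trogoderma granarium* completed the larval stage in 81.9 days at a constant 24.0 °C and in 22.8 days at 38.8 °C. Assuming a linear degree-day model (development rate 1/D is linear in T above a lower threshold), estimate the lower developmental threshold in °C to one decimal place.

18.3 °C

Linear rate model ⇒ the product D·(T − T_b) is constant across temperatures.
81.9·(24.0 − T_b) = 22.8·(38.8 − T_b)
T_b = (81.9·24.0 − 22.8·38.8) / (81.9 − 22.8) = 1080.96 / 59.1 = 18.290 °C ≈ 18.3 °C.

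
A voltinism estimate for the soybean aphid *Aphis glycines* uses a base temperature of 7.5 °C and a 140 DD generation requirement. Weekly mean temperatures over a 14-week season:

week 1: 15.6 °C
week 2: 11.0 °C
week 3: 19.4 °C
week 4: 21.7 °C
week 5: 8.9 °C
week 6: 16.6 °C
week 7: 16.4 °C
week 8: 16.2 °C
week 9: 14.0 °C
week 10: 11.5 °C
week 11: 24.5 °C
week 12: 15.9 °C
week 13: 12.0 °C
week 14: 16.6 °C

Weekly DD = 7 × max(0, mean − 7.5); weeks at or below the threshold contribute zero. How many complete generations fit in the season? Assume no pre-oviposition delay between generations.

5 generations

Weekly DD (7 × max(0, T̄ − 7.5)): 56.7, 24.5, 83.3, 99.4, 9.8, 63.7, 62.3, 60.9, 45.5, 28.0, 119.0, 58.8, 31.5, 63.7.
Season total = 807.1 DD.
Complete generations = ⌊807.1 / 140⌋ = 5.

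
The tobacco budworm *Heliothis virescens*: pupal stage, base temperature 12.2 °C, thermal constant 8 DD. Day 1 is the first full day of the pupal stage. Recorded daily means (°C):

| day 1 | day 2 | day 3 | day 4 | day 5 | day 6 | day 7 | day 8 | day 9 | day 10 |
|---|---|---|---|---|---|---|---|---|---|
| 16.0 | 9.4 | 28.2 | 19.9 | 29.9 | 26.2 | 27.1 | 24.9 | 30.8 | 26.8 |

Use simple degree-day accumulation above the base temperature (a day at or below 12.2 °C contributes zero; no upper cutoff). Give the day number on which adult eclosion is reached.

day 3

Daily DD above 12.2 °C: 3.8, 0.0, 16.0, 7.7, 17.7, 14.0, 14.9, 12.7, 18.6, 14.6.
Cumulative: 3.8, 3.8, 19.8, 27.5, 45.2, 59.2, 74.1, 86.8, 105.4, 120.0.
The total first reaches 8 DD on day 3.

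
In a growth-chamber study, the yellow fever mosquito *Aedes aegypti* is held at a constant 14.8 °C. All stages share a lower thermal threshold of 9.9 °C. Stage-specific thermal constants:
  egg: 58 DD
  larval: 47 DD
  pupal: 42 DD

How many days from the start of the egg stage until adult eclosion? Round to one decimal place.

Daily accumulation at 14.8 °C = 14.8 − 9.9 = 4.9 DD/day.
Total K = 58 + 47 + 42 = 147 DD.
Total duration = 147 / 4.9 = 30.000 ≈ 30.0 days.

30.0 days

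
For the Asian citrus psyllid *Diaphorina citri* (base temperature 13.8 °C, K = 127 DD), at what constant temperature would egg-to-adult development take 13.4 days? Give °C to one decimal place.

Required daily accumulation = 127 / 13.4 = 9.478 DD/day.
T = T_base + 9.478 = 13.8 + 9.478 = 23.278 ≈ 23.3 °C.

23.3 °C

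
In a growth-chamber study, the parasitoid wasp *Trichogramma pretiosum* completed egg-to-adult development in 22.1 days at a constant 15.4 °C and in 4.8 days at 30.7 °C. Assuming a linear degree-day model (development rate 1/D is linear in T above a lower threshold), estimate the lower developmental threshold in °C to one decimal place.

11.2 °C

Equal thermal constants: D₁(T₁ − T_b) = D₂(T₂ − T_b).
22.1·(15.4 − T_b) = 4.8·(30.7 − T_b)
T_b = (22.1·15.4 − 4.8·30.7) / (22.1 − 4.8) = 192.98 / 17.3 = 11.155 °C ≈ 11.2 °C.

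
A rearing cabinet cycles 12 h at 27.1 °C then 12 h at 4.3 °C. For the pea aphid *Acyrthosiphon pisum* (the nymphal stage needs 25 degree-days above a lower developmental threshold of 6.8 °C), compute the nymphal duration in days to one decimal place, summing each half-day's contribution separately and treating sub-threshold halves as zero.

2.5 days

Day half: max(0, 27.1 − 6.8) × 0.5 = 20.3 × 0.5 = 10.15 DD.
Night half: max(0, 4.3 − 6.8) × 0.5 = 0.0 × 0.5 = 0.00 DD.
Per 24 h: 10.15 DD/day.
Duration = 25 / 10.15 = 2.463 ≈ 2.5 days.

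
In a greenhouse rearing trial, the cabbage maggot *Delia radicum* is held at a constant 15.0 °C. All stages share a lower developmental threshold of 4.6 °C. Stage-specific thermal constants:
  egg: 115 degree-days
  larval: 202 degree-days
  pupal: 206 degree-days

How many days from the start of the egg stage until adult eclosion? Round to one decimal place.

50.3 days

Daily accumulation at 15.0 °C = 15.0 − 4.6 = 10.4 DD/day.
Total K = 115 + 202 + 206 = 523 DD.
Total duration = 523 / 10.4 = 50.288 ≈ 50.3 days.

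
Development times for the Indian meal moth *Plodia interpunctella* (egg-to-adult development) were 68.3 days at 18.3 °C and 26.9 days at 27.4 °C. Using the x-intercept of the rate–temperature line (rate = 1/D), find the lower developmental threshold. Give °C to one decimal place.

Linear rate model ⇒ the product D·(T − T_b) is constant across temperatures.
68.3·(18.3 − T_b) = 26.9·(27.4 − T_b)
T_b = (68.3·18.3 − 26.9·27.4) / (68.3 − 26.9) = 512.83 / 41.4 = 12.387 °C ≈ 12.4 °C.

12.4 °C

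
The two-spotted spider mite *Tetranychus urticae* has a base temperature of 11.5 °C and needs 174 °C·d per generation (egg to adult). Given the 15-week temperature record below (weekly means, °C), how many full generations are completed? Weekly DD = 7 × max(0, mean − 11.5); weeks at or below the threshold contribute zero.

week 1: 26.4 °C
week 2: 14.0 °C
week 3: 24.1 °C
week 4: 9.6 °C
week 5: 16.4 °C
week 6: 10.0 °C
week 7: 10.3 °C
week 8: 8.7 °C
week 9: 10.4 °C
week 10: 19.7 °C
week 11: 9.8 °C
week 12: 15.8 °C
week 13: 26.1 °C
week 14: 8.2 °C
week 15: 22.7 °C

Weekly DD (7 × max(0, T̄ − 11.5)): 104.3, 17.5, 88.2, 0.0, 34.3, 0.0, 0.0, 0.0, 0.0, 57.4, 0.0, 30.1, 102.2, 0.0, 78.4.
Season total = 512.4 DD.
Complete generations = ⌊512.4 / 174⌋ = 2.

2 generations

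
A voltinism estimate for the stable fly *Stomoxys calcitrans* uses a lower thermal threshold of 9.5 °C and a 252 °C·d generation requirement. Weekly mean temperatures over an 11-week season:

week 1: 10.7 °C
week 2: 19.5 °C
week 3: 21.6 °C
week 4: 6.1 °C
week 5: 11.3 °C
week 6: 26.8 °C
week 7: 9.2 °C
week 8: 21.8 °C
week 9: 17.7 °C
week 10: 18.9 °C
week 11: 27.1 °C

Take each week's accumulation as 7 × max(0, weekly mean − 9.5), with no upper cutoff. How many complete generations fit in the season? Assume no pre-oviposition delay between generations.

Weekly DD (7 × max(0, T̄ − 9.5)): 8.4, 70.0, 84.7, 0.0, 12.6, 121.1, 0.0, 86.1, 57.4, 65.8, 123.2.
Season total = 629.3 DD.
Complete generations = ⌊629.3 / 252⌋ = 2.

2 generations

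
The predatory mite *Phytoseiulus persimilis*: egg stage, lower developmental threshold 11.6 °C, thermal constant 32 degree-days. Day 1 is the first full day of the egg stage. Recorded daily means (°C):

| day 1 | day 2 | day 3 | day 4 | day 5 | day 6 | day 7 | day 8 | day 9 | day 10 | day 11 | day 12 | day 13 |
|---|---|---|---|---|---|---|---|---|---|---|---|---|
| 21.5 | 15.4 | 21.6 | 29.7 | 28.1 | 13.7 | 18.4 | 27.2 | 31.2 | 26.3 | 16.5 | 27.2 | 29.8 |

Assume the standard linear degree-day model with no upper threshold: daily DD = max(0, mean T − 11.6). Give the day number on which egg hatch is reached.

Daily DD above 11.6 °C: 9.9, 3.8, 10.0, 18.1, 16.5, 2.1, 6.8, 15.6, 19.6, 14.7, 4.9, 15.6, 18.2.
Cumulative: 9.9, 13.7, 23.7, 41.8, 58.3, 60.4, 67.2, 82.8, 102.4, 117.1, 122.0, 137.6, 155.8.
The total first reaches 32 DD on day 4.

day 4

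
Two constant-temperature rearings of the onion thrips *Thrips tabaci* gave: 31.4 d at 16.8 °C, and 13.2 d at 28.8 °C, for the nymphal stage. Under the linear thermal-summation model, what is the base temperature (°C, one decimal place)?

Equal thermal constants: D₁(T₁ − T_b) = D₂(T₂ − T_b).
31.4·(16.8 − T_b) = 13.2·(28.8 − T_b)
T_b = (31.4·16.8 − 13.2·28.8) / (31.4 − 13.2) = 147.36 / 18.2 = 8.097 °C ≈ 8.1 °C.

8.1 °C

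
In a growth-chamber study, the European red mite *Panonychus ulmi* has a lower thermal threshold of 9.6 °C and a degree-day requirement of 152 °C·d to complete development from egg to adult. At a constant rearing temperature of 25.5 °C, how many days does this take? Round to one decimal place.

Daily accumulation = 25.5 − 9.6 = 15.9 DD/day.
Duration = 152 / 15.9 = 9.560 ≈ 9.6 days.

9.6 days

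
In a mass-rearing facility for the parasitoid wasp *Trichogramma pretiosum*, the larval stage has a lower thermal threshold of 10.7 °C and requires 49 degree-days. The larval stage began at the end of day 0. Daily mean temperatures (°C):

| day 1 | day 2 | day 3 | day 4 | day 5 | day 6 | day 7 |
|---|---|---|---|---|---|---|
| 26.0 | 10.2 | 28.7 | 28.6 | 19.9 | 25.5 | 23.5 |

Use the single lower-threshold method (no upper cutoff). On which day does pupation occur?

day 4

Daily DD above 10.7 °C: 15.3, 0.0, 18.0, 17.9, 9.2, 14.8, 12.8.
Cumulative: 15.3, 15.3, 33.3, 51.2, 60.4, 75.2, 88.0.
The total first reaches 49 DD on day 4.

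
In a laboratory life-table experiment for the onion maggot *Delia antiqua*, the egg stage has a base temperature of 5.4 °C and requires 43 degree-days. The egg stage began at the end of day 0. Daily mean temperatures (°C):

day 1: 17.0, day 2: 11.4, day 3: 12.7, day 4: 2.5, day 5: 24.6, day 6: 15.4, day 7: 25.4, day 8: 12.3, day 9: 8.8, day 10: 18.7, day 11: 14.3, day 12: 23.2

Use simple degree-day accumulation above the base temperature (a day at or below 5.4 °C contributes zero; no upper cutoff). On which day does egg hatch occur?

Daily DD above 5.4 °C: 11.6, 6.0, 7.3, 0.0, 19.2, 10.0, 20.0, 6.9, 3.4, 13.3, 8.9, 17.8.
Cumulative: 11.6, 17.6, 24.9, 24.9, 44.1, 54.1, 74.1, 81.0, 84.4, 97.7, 106.6, 124.4.
The total first reaches 43 DD on day 5.

day 5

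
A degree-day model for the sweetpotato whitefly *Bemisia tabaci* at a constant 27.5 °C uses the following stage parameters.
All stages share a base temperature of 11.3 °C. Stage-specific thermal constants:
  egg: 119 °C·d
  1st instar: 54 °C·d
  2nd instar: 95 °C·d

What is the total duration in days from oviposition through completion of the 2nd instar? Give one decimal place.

Daily accumulation at 27.5 °C = 27.5 − 11.3 = 16.2 DD/day.
Total K = 119 + 54 + 95 = 268 DD.
Total duration = 268 / 16.2 = 16.543 ≈ 16.5 days.

16.5 days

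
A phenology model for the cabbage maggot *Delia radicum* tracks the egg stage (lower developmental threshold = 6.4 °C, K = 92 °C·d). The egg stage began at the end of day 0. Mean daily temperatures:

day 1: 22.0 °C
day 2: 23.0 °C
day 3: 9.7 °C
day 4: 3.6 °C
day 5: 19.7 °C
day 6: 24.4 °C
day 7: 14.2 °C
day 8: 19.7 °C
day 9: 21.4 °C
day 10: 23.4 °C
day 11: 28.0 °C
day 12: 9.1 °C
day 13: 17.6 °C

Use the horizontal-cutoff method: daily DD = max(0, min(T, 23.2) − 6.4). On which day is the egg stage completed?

day 9

Daily DD above 6.4 °C (capped at 16.8): 15.6, 16.6, 3.3, 0.0, 13.3, 16.8, 7.8, 13.3, 15.0, 16.8, 16.8, 2.7, 11.2.
Cumulative: 15.6, 32.2, 35.5, 35.5, 48.8, 65.6, 73.4, 86.7, 101.7, 118.5, 135.3, 138.0, 149.2.
The total first reaches 92 DD on day 9.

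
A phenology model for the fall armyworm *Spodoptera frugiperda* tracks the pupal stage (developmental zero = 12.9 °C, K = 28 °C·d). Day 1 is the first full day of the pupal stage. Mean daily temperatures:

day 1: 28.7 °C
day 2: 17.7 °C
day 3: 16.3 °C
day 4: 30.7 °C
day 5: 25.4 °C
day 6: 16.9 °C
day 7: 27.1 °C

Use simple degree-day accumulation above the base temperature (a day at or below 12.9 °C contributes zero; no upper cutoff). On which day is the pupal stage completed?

Daily DD above 12.9 °C: 15.8, 4.8, 3.4, 17.8, 12.5, 4.0, 14.2.
Cumulative: 15.8, 20.6, 24.0, 41.8, 54.3, 58.3, 72.5.
The total first reaches 28 DD on day 4.

day 4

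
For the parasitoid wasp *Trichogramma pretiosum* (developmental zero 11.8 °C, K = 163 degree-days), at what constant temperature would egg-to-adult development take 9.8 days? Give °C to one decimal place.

28.4 °C

Required daily accumulation = 163 / 9.8 = 16.633 DD/day.
T = T_base + 16.633 = 11.8 + 16.633 = 28.433 ≈ 28.4 °C.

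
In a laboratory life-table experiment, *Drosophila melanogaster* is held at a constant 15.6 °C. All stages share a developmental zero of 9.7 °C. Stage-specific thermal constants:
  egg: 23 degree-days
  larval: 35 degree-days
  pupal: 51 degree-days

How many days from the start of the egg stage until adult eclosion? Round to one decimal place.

18.5 days

Daily accumulation at 15.6 °C = 15.6 − 9.7 = 5.9 DD/day.
Total K = 23 + 35 + 51 = 109 DD.
Total duration = 109 / 5.9 = 18.475 ≈ 18.5 days.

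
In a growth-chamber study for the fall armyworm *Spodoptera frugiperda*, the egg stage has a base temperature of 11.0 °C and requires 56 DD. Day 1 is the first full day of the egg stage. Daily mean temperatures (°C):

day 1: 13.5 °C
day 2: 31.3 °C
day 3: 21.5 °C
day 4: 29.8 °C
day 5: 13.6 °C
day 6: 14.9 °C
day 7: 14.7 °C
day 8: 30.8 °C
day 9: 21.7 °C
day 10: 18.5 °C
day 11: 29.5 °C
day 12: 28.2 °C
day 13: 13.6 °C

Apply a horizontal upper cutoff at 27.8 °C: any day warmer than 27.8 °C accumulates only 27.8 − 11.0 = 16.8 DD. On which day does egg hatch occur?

day 7

Daily DD above 11.0 °C (capped at 16.8): 2.5, 16.8, 10.5, 16.8, 2.6, 3.9, 3.7, 16.8, 10.7, 7.5, 16.8, 16.8, 2.6.
Cumulative: 2.5, 19.3, 29.8, 46.6, 49.2, 53.1, 56.8, 73.6, 84.3, 91.8, 108.6, 125.4, 128.0.
The total first reaches 56 DD on day 7.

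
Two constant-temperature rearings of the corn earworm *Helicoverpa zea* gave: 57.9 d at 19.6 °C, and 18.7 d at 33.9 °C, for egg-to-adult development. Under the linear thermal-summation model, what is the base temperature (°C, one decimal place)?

12.8 °C

Under the model K = D·(T − T_b), so D₁·(T₁ − T_b) = D₂·(T₂ − T_b).
57.9·(19.6 − T_b) = 18.7·(33.9 − T_b)
T_b = (57.9·19.6 − 18.7·33.9) / (57.9 − 18.7) = 500.91 / 39.2 = 12.778 °C ≈ 12.8 °C.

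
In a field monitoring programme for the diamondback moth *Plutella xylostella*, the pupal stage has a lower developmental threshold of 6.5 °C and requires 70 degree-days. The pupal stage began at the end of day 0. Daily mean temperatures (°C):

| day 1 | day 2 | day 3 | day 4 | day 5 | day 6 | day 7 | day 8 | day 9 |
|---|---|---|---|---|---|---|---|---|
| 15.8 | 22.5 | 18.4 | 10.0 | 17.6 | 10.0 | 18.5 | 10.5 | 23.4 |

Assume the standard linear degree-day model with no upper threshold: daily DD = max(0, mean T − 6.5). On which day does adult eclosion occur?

Daily DD above 6.5 °C: 9.3, 16.0, 11.9, 3.5, 11.1, 3.5, 12.0, 4.0, 16.9.
Cumulative: 9.3, 25.3, 37.2, 40.7, 51.8, 55.3, 67.3, 71.3, 88.2.
The total first reaches 70 DD on day 8.

day 8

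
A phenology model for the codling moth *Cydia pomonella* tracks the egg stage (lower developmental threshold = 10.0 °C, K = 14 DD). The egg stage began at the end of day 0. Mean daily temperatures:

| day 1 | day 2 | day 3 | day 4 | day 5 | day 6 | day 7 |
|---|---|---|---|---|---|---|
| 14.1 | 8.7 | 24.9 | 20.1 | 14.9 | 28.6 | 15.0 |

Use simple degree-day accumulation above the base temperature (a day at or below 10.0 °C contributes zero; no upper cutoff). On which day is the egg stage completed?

day 3

Daily DD above 10.0 °C: 4.1, 0.0, 14.9, 10.1, 4.9, 18.6, 5.0.
Cumulative: 4.1, 4.1, 19.0, 29.1, 34.0, 52.6, 57.6.
The total first reaches 14 DD on day 3.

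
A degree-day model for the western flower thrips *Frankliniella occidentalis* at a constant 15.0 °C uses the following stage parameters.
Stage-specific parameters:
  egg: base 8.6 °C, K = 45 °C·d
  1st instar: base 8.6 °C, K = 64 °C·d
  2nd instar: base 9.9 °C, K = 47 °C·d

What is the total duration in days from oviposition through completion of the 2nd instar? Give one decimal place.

egg: 45 / (15.0 − 8.6) = 45 / 6.4 = 7.031 d.
1st instar: 64 / (15.0 − 8.6) = 64 / 6.4 = 10.000 d.
2nd instar: 47 / (15.0 − 9.9) = 47 / 5.1 = 9.216 d.
Sum = 26.247 ≈ 26.2 days.

26.2 days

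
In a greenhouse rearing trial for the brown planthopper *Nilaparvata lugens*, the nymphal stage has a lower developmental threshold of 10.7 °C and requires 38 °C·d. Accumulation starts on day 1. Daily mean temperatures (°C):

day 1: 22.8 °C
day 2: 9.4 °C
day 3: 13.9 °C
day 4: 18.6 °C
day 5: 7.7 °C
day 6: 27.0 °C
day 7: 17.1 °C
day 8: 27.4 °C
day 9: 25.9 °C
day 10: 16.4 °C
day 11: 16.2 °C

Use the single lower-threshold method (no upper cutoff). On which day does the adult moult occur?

Daily DD above 10.7 °C: 12.1, 0.0, 3.2, 7.9, 0.0, 16.3, 6.4, 16.7, 15.2, 5.7, 5.5.
Cumulative: 12.1, 12.1, 15.3, 23.2, 23.2, 39.5, 45.9, 62.6, 77.8, 83.5, 89.0.
The total first reaches 38 DD on day 6.

day 6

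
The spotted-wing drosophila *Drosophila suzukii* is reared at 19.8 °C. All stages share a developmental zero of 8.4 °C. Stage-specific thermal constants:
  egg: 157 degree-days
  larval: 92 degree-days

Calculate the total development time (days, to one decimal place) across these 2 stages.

Daily accumulation at 19.8 °C = 19.8 − 8.4 = 11.4 DD/day.
Total K = 157 + 92 = 249 DD.
Total duration = 249 / 11.4 = 21.842 ≈ 21.8 days.

21.8 days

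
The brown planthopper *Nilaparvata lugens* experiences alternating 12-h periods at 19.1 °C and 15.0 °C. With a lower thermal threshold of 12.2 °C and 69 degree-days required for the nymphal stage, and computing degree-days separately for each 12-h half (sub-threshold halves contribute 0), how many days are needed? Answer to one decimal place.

Day half: max(0, 19.1 − 12.2) × 0.5 = 6.9 × 0.5 = 3.45 DD.
Night half: max(0, 15.0 − 12.2) × 0.5 = 2.8 × 0.5 = 1.40 DD.
Per 24 h: 4.85 DD/day.
Duration = 69 / 4.85 = 14.227 ≈ 14.2 days.

14.2 days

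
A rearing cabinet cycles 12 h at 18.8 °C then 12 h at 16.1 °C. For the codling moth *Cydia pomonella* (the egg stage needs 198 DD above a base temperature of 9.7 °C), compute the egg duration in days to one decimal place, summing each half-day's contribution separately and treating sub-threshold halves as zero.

25.5 days

Day half: max(0, 18.8 − 9.7) × 0.5 = 9.1 × 0.5 = 4.55 DD.
Night half: max(0, 16.1 − 9.7) × 0.5 = 6.4 × 0.5 = 3.20 DD.
Per 24 h: 7.75 DD/day.
Duration = 198 / 7.75 = 25.548 ≈ 25.5 days.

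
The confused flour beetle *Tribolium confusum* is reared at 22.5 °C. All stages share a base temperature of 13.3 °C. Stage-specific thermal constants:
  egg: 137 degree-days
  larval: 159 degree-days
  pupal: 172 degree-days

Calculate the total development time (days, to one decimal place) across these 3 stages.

Daily accumulation at 22.5 °C = 22.5 − 13.3 = 9.2 DD/day.
Total K = 137 + 159 + 172 = 468 DD.
Total duration = 468 / 9.2 = 50.870 ≈ 50.9 days.

50.9 days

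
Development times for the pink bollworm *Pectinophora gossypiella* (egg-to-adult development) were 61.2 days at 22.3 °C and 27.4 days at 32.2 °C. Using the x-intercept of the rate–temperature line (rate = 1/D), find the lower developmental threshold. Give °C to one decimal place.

Equal thermal constants: D₁(T₁ − T_b) = D₂(T₂ − T_b).
61.2·(22.3 − T_b) = 27.4·(32.2 − T_b)
T_b = (61.2·22.3 − 27.4·32.2) / (61.2 − 27.4) = 482.48 / 33.8 = 14.275 °C ≈ 14.3 °C.

14.3 °C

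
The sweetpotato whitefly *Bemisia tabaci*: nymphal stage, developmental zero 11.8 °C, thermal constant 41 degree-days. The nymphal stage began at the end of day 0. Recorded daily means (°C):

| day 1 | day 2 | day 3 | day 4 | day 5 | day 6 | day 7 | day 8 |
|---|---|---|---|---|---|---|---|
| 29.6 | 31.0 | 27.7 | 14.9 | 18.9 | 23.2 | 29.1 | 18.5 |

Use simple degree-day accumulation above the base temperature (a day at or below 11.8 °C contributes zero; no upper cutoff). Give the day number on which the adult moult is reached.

day 3

Daily DD above 11.8 °C: 17.8, 19.2, 15.9, 3.1, 7.1, 11.4, 17.3, 6.7.
Cumulative: 17.8, 37.0, 52.9, 56.0, 63.1, 74.5, 91.8, 98.5.
The total first reaches 41 DD on day 3.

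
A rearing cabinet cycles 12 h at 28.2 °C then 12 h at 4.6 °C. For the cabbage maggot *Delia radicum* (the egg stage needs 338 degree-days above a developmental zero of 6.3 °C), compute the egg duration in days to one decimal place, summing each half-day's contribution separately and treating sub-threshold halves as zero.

30.9 days

Day half: max(0, 28.2 − 6.3) × 0.5 = 21.9 × 0.5 = 10.95 DD.
Night half: max(0, 4.6 − 6.3) × 0.5 = 0.0 × 0.5 = 0.00 DD.
Per 24 h: 10.95 DD/day.
Duration = 338 / 10.95 = 30.868 ≈ 30.9 days.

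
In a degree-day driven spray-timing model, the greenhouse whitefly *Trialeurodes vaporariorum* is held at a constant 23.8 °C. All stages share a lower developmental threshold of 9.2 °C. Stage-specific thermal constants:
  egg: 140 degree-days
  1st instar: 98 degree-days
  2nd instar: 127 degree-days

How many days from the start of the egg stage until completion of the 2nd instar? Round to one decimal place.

25.0 days

Daily accumulation at 23.8 °C = 23.8 − 9.2 = 14.6 DD/day.
Total K = 140 + 98 + 127 = 365 DD.
Total duration = 365 / 14.6 = 25.000 ≈ 25.0 days.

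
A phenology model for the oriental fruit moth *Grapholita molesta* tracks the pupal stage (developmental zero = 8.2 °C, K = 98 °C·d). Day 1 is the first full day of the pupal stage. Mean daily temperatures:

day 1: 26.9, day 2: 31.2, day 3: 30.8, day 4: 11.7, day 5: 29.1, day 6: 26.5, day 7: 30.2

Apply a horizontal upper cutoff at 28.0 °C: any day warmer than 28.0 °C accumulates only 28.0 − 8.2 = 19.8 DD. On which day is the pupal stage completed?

day 6

Daily DD above 8.2 °C (capped at 19.8): 18.7, 19.8, 19.8, 3.5, 19.8, 18.3, 19.8.
Cumulative: 18.7, 38.5, 58.3, 61.8, 81.6, 99.9, 119.7.
The total first reaches 98 DD on day 6.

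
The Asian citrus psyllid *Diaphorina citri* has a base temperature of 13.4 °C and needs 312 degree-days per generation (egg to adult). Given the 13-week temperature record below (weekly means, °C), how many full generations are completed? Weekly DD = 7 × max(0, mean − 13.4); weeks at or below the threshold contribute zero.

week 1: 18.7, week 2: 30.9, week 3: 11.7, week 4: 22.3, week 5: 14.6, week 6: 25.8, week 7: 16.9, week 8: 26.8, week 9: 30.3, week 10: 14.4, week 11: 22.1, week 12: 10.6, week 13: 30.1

2 generations

Weekly DD (7 × max(0, T̄ − 13.4)): 37.1, 122.5, 0.0, 62.3, 8.4, 86.8, 24.5, 93.8, 118.3, 7.0, 60.9, 0.0, 116.9.
Season total = 738.5 DD.
Complete generations = ⌊738.5 / 312⌋ = 2.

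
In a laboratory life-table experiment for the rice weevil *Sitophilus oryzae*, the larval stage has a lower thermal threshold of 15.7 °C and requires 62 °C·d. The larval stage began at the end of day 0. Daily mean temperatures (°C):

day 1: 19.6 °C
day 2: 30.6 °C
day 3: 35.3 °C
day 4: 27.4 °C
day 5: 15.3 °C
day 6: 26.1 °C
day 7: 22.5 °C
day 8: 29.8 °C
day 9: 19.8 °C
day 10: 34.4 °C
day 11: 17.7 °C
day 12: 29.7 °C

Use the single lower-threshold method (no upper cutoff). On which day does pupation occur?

day 7

Daily DD above 15.7 °C: 3.9, 14.9, 19.6, 11.7, 0.0, 10.4, 6.8, 14.1, 4.1, 18.7, 2.0, 14.0.
Cumulative: 3.9, 18.8, 38.4, 50.1, 50.1, 60.5, 67.3, 81.4, 85.5, 104.2, 106.2, 120.2.
The total first reaches 62 DD on day 7.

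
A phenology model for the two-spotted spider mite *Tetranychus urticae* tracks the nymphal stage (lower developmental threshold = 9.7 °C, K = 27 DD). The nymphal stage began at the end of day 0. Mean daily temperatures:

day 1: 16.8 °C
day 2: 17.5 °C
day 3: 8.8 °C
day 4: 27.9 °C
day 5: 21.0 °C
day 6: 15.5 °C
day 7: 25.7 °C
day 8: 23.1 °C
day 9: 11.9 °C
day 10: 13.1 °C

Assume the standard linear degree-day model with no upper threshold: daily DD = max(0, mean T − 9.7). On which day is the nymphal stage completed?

day 4

Daily DD above 9.7 °C: 7.1, 7.8, 0.0, 18.2, 11.3, 5.8, 16.0, 13.4, 2.2, 3.4.
Cumulative: 7.1, 14.9, 14.9, 33.1, 44.4, 50.2, 66.2, 79.6, 81.8, 85.2.
The total first reaches 27 DD on day 4.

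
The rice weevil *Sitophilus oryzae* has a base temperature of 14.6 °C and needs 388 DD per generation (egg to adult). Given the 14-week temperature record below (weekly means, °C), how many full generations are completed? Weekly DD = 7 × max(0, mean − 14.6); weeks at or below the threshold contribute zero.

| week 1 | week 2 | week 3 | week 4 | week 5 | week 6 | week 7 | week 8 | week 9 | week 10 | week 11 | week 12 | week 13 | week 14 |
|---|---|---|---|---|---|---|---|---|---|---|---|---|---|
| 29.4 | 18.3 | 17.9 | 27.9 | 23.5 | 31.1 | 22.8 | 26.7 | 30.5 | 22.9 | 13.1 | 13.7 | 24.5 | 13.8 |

Weekly DD (7 × max(0, T̄ − 14.6)): 103.6, 25.9, 23.1, 93.1, 62.3, 115.5, 57.4, 84.7, 111.3, 58.1, 0.0, 0.0, 69.3, 0.0.
Season total = 804.3 DD.
Complete generations = ⌊804.3 / 388⌋ = 2.

2 generations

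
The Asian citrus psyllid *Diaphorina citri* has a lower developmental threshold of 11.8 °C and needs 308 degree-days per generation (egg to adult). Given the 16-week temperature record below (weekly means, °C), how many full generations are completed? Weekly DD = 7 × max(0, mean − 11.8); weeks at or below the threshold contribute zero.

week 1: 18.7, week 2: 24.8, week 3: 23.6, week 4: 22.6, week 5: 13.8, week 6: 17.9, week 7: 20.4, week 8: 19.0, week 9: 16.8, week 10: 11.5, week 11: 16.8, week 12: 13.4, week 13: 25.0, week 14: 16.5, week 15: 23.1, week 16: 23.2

Weekly DD (7 × max(0, T̄ − 11.8)): 48.3, 91.0, 82.6, 75.6, 14.0, 42.7, 60.2, 50.4, 35.0, 0.0, 35.0, 11.2, 92.4, 32.9, 79.1, 79.8.
Season total = 830.2 DD.
Complete generations = ⌊830.2 / 308⌋ = 2.

2 generations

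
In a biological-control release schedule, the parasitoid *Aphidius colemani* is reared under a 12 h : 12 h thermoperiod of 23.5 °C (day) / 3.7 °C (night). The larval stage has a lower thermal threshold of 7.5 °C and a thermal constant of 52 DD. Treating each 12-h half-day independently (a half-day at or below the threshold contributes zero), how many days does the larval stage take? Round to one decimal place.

6.5 days

Day half: max(0, 23.5 − 7.5) × 0.5 = 16.0 × 0.5 = 8.00 DD.
Night half: max(0, 3.7 − 7.5) × 0.5 = 0.0 × 0.5 = 0.00 DD.
Per 24 h: 8.00 DD/day.
Duration = 52 / 8.00 = 6.500 ≈ 6.5 days.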